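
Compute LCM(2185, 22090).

9653330

gcd first: 22090 = 10·2185 + 240; 2185 = 9·240 + 25; 240 = 9·25 + 15; 25 = 1·15 + 10; 15 = 1·10 + 5; 10 = 2·5 + 0 → gcd = 5
lcm = 2185·22090/gcd = 48266650/5 = 9653330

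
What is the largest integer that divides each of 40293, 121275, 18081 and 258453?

40293 = 3² · 11² · 37; 121275 = 3² · 5² · 7² · 11; 18081 = 3² · 7² · 41; 258453 = 3² · 13 · 47²
gcd takes min exponent of each prime: 3² = 9

9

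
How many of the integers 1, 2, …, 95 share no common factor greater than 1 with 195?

47

Prime factors of 195: 3, 5, 13. Count integers ≤ 95 divisible by none of them.
By inclusion–exclusion: 95 − ⌊95/3⌋ − ⌊95/5⌋ − ⌊95/13⌋ + ⌊95/15⌋ + ⌊95/39⌋ + ⌊95/65⌋ − ⌊95/195⌋ = 47.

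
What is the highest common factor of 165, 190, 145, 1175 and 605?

5

gcd(165, 190): 190 = 1·165 + 25; 165 = 6·25 + 15; 25 = 1·15 + 10; 15 = 1·10 + 5; 10 = 2·5 + 0 → 5
gcd(5, 145): 145 = 29·5 + 0 → 5
gcd(5, 1175): 1175 = 235·5 + 0 → 5
gcd(5, 605): 605 = 121·5 + 0 → 5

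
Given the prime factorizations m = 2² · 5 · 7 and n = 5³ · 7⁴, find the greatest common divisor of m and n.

min exponent per shared prime: 5 · 7 = 35

35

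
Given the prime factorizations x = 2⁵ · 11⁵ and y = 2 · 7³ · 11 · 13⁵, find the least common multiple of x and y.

max exponent per prime: 2⁵ · 7³ · 11⁵ · 13⁵ = 656333067758368

656333067758368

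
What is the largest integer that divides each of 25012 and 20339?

25012 = 2² · 13² · 37
20339 = 11 · 43²
Common: 1 = 1

1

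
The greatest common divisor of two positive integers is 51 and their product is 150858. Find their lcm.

2958

Since gcd(p,q)·lcm(p,q) = pq, lcm = 150858/51 = 2958.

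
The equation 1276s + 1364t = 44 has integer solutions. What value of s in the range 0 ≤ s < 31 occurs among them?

Euclid: 1364 = 1·1276 + 88; 1276 = 14·88 + 44; 88 = 2·44 + 0 → gcd = 44; 44 = 44·1.
Back-substitution yields 1276·(15) + 1364·(-14) = 44, so one solution is s = 15·1 = 15, t = -14·1 = -14.
Solutions in s differ by 1364/44 = 31; the one in [0, 31) is 15 mod 31 = 15.

15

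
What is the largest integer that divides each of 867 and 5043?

867 = 3 · 17²
5043 = 3 · 41²
Common: 3 = 3

3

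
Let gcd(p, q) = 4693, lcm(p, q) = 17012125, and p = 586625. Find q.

136097

p·q = gcd·lcm = 4693·17012125 = 79837902625, so q = 79837902625/586625 = 136097.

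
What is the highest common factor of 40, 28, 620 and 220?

gcd(40, 28): 40 = 1·28 + 12; 28 = 2·12 + 4; 12 = 3·4 + 0 → 4
gcd(4, 620): 620 = 155·4 + 0 → 4
gcd(4, 220): 220 = 55·4 + 0 → 4

4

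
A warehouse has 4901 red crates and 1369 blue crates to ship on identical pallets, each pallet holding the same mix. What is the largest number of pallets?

4901 = 13² · 29
1369 = 37²
Common: 1 = 1

1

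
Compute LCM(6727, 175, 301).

6727 = 7 · 31²; 175 = 5² · 7; 301 = 7 · 43
lcm takes max exponent of each prime: 5² · 7 · 31² · 43 = 7231525

7231525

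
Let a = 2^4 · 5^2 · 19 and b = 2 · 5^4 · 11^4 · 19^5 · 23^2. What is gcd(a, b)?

min exponent per shared prime: 2 · 5^2 · 19 = 950

950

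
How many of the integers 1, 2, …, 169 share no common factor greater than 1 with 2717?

Prime factors of 2717: 11, 13, 19. Count integers ≤ 169 divisible by none of them.
By inclusion–exclusion: 169 − ⌊169/11⌋ − ⌊169/13⌋ − ⌊169/19⌋ + ⌊169/143⌋ + ⌊169/209⌋ + ⌊169/247⌋ − ⌊169/2717⌋ = 134.

134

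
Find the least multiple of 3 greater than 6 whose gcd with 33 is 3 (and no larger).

9

33 = 3·11. Any m with gcd(m, 33) = 3 is a multiple of 3, say 3s, with s coprime to 11.
Need s > 6/3, so s ≥ 3. First s ≥ 3 with gcd(s, 11) = 1 is s = 3. Thus m = 3·3 = 9.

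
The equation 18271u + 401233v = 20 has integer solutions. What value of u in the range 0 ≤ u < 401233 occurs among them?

261435

Euclid: 401233 = 21·18271 + 17542; 18271 = 1·17542 + 729; 17542 = 24·729 + 46; 729 = 15·46 + 39; 46 = 1·39 + 7; 39 = 5·7 + 4; 7 = 1·4 + 3; 4 = 1·3 + 1; 3 = 3·1 + 0 → gcd = 1; 20 = 1·20.
Back-substitution yields 18271·(113380) + 401233·(-5163) = 1, so one solution is u = 113380·20 = 2267600, v = -5163·20 = -103260.
Solutions in u differ by 401233/1 = 401233; the one in [0, 401233) is 2267600 mod 401233 = 261435.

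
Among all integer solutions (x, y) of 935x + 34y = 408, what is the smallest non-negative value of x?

0

gcd(935, 34) = 17 (Euclid: 935 = 27·34 + 17; 34 = 2·17 + 0), and 17 | 408.
Extended Euclid: 935·(1) + 34·(-27) = 17. Scale by 24: x₀ = 24.
General solution x = x₀ + 2t; reducing mod 2 gives x = 0 (and y = 12).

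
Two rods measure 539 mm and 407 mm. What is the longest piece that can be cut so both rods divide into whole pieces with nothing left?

Euclid: 539 = 1·407 + 132; 407 = 3·132 + 11; 132 = 12·11 + 0. Last nonzero remainder: 11.

11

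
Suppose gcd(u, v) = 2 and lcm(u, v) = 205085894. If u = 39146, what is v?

10478

u·v = gcd·lcm = 2·205085894 = 410171788, so v = 410171788/39146 = 10478.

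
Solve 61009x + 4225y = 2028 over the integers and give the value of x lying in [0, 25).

17

gcd(61009, 4225) = 169 (Euclid: 61009 = 14·4225 + 1859; 4225 = 2·1859 + 507; 1859 = 3·507 + 338; 507 = 1·338 + 169; 338 = 2·169 + 0), and 169 | 2028.
Extended Euclid: 61009·(-9) + 4225·(130) = 169. Scale by 12: x₀ = -108.
General solution x = x₀ + 25t; reducing mod 25 gives x = 17 (and y = -245).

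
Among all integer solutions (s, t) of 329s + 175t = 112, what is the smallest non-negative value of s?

gcd(329, 175) = 7 (Euclid: 329 = 1·175 + 154; 175 = 1·154 + 21; 154 = 7·21 + 7; 21 = 3·7 + 0), and 7 | 112.
Extended Euclid: 329·(8) + 175·(-15) = 7. Scale by 16: s₀ = 128.
General solution s = s₀ + 25k; reducing mod 25 gives s = 3 (and t = -5).

3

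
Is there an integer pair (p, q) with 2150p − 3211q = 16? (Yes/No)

Yes

gcd(2150, 3211): 3211 = 1·2150 + 1061; 2150 = 2·1061 + 28; 1061 = 37·28 + 25; 28 = 1·25 + 3; 25 = 8·3 + 1; 3 = 3·1 + 0 → 1
1 divides 16, so a solution exists.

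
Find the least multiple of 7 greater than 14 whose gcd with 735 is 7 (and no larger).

28

gcd(k, 735) = 7 forces 7 | k; write k = 7s. Then gcd(7s, 7·105) = 7·gcd(s, 105), so need gcd(s, 105) = 1.
7s > 14 gives s ≥ 3. The least s ≥ 3 coprime to 105 is 4, so k = 7·4 = 28.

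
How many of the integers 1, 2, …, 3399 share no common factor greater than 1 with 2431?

2685

Prime factors of 2431: 11, 13, 17. Count integers ≤ 3399 divisible by none of them.
By inclusion–exclusion: 3399 − ⌊3399/11⌋ − ⌊3399/13⌋ − ⌊3399/17⌋ + ⌊3399/143⌋ + ⌊3399/187⌋ + ⌊3399/221⌋ − ⌊3399/2431⌋ = 2685.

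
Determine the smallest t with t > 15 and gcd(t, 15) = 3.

18

15 = 3·5. Any t with gcd(t, 15) = 3 is a multiple of 3, say 3s, with s coprime to 5.
Need s > 15/3, so s ≥ 6. First s ≥ 6 with gcd(s, 5) = 1 is s = 6. Thus t = 3·6 = 18.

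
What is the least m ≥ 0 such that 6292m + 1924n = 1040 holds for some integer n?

gcd(6292, 1924) = 52 (Euclid: 6292 = 3·1924 + 520; 1924 = 3·520 + 364; 520 = 1·364 + 156; 364 = 2·156 + 52; 156 = 3·52 + 0), and 52 | 1040.
Extended Euclid: 6292·(-11) + 1924·(36) = 52. Scale by 20: m₀ = -220.
General solution m = m₀ + 37t; reducing mod 37 gives m = 2 (and n = -6).

2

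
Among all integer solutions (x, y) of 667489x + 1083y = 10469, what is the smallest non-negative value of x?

2

Reduce mod 1083: 667489x ≡ 10469 (mod 1083). With g = gcd(667489, 1083) = 361 dividing 10469, divide through: 1849x ≡ 29 (mod 3).
Since gcd(1849, 3) = 1, x ≡ 29·(1849)⁻¹ ≡ 2 (mod 3). Smallest non-negative: 2.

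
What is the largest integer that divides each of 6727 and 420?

Euclid: 6727 = 16·420 + 7; 420 = 60·7 + 0. Last nonzero remainder: 7.

7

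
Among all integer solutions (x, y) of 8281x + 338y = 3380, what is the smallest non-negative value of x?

0

Euclid: 8281 = 24·338 + 169; 338 = 2·169 + 0 → gcd = 169; 3380 = 169·20.
Back-substitution yields 8281·(1) + 338·(-24) = 169, so one solution is x = 1·20 = 20, y = -24·20 = -480.
Solutions in x differ by 338/169 = 2; the one in [0, 2) is 20 mod 2 = 0.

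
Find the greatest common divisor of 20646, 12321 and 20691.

9

gcd(20646, 12321): 20646 = 1·12321 + 8325; 12321 = 1·8325 + 3996; 8325 = 2·3996 + 333; 3996 = 12·333 + 0 → 333
gcd(333, 20691): 20691 = 62·333 + 45; 333 = 7·45 + 18; 45 = 2·18 + 9; 18 = 2·9 + 0 → 9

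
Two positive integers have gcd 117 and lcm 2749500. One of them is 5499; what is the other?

Using ab = gcd(a,b)·lcm(a,b) = 117·2749500 = 321691500, we get b = 321691500/5499 = 58500.

58500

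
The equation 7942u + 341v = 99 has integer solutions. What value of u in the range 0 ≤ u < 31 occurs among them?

1

Euclid: 7942 = 23·341 + 99; 341 = 3·99 + 44; 99 = 2·44 + 11; 44 = 4·11 + 0 → gcd = 11; 99 = 11·9.
Back-substitution yields 7942·(7) + 341·(-163) = 11, so one solution is u = 7·9 = 63, v = -163·9 = -1467.
Solutions in u differ by 341/11 = 31; the one in [0, 31) is 63 mod 31 = 1.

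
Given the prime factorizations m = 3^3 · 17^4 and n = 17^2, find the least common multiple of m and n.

2255067

max exponent per prime: 3^3 · 17^4 = 2255067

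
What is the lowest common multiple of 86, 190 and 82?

86 = 2 · 43; 190 = 2 · 5 · 19; 82 = 2 · 41
lcm takes max exponent of each prime: 2 · 5 · 19 · 41 · 43 = 334970

334970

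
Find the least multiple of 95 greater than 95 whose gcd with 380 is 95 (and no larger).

285

380 = 95·4. Any a with gcd(a, 380) = 95 is a multiple of 95, say 95s, with s coprime to 4.
Need s > 95/95, so s ≥ 2. First s ≥ 2 with gcd(s, 4) = 1 is s = 3. Thus a = 95·3 = 285.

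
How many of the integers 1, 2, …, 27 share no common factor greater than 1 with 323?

25

Prime factors of 323: 17, 19. Count integers ≤ 27 divisible by none of them.
By inclusion–exclusion: 27 − ⌊27/17⌋ − ⌊27/19⌋ + ⌊27/323⌋ = 25.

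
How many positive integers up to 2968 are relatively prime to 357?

Prime factors of 357: 3, 7, 17. Count integers ≤ 2968 divisible by none of them.
By inclusion–exclusion: 2968 − ⌊2968/3⌋ − ⌊2968/7⌋ − ⌊2968/17⌋ + ⌊2968/21⌋ + ⌊2968/51⌋ + ⌊2968/119⌋ − ⌊2968/357⌋ = 1596.

1596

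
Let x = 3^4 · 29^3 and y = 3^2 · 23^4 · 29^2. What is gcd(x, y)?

7569

min exponent per shared prime: 3^2 · 29^2 = 7569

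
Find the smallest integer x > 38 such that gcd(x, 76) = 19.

76 = 19·4. Any x with gcd(x, 76) = 19 is a multiple of 19, say 19s, with s coprime to 4.
Need s > 38/19, so s ≥ 3. First s ≥ 3 with gcd(s, 4) = 1 is s = 3. Thus x = 19·3 = 57.

57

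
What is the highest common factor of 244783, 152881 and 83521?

289

gcd(244783, 152881): 244783 = 1·152881 + 91902; 152881 = 1·91902 + 60979; 91902 = 1·60979 + 30923; 60979 = 1·30923 + 30056; 30923 = 1·30056 + 867; 30056 = 34·867 + 578; 867 = 1·578 + 289; 578 = 2·289 + 0 → 289
gcd(289, 83521): 83521 = 289·289 + 0 → 289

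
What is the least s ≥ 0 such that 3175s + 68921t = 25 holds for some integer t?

Reduce mod 68921: 3175s ≡ 25 (mod 68921). With g = gcd(3175, 68921) = 1 dividing 25, divide through: 3175s ≡ 25 (mod 68921).
Since gcd(3175, 68921) = 1, s ≡ 25·(3175)⁻¹ ≡ 29305 (mod 68921). Smallest non-negative: 29305.

29305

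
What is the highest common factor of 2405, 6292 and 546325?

gcd(2405, 6292): 6292 = 2·2405 + 1482; 2405 = 1·1482 + 923; 1482 = 1·923 + 559; 923 = 1·559 + 364; 559 = 1·364 + 195; 364 = 1·195 + 169; 195 = 1·169 + 26; 169 = 6·26 + 13; 26 = 2·13 + 0 → 13
gcd(13, 546325): 546325 = 42025·13 + 0 → 13

13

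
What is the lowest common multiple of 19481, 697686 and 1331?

lcm(19481, 697686) = 19481·697686/gcd = 13591620966/121 = 112327446
lcm(112327446, 1331) = 112327446·1331/gcd = 149507830626/121 = 1235601906

1235601906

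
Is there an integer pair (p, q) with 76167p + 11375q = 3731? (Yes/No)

By Bézout, 76167p + 11375q = 3731 has integer solutions iff gcd(76167, 11375) | 3731.
Euclid: 76167 = 6·11375 + 7917; 11375 = 1·7917 + 3458; 7917 = 2·3458 + 1001; 3458 = 3·1001 + 455; 1001 = 2·455 + 91; 455 = 5·91 + 0. gcd = 91; 3731 mod 91 = 0. Yes.

Yes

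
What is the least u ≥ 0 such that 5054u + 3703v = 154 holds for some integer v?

Euclid: 5054 = 1·3703 + 1351; 3703 = 2·1351 + 1001; 1351 = 1·1001 + 350; 1001 = 2·350 + 301; 350 = 1·301 + 49; 301 = 6·49 + 7; 49 = 7·7 + 0 → gcd = 7; 154 = 7·22.
Back-substitution yields 5054·(-74) + 3703·(101) = 7, so one solution is u = -74·22 = -1628, v = 101·22 = 2222.
Solutions in u differ by 3703/7 = 529; the one in [0, 529) is -1628 mod 529 = 488.

488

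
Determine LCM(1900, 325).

24700

gcd first: 1900 = 5·325 + 275; 325 = 1·275 + 50; 275 = 5·50 + 25; 50 = 2·25 + 0 → gcd = 25
lcm = 1900·325/gcd = 617500/25 = 24700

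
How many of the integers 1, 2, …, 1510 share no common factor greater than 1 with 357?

357 = 3·7·17. Inclusion–exclusion on these primes:
1510 − ⌊1510/3⌋ − ⌊1510/7⌋ − ⌊1510/17⌋ + ⌊1510/21⌋ + ⌊1510/51⌋ + ⌊1510/119⌋ − ⌊1510/357⌋ = 812

812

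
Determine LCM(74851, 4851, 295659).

243434089899

74851 = 7 · 17² · 37; 4851 = 3² · 7² · 11; 295659 = 3² · 7 · 13 · 19²
lcm takes max exponent of each prime: 3² · 7² · 11 · 13 · 17² · 19² · 37 = 243434089899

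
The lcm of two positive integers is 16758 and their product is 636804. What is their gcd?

gcd·lcm = product, so gcd = 636804/16758 = 38.

38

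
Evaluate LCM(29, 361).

10469

gcd first: 361 = 12·29 + 13; 29 = 2·13 + 3; 13 = 4·3 + 1; 3 = 3·1 + 0 → gcd = 1
lcm = 29·361/gcd = 10469/1 = 10469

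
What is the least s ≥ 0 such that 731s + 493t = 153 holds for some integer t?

11

Euclid: 731 = 1·493 + 238; 493 = 2·238 + 17; 238 = 14·17 + 0 → gcd = 17; 153 = 17·9.
Back-substitution yields 731·(-2) + 493·(3) = 17, so one solution is s = -2·9 = -18, t = 3·9 = 27.
Solutions in s differ by 493/17 = 29; the one in [0, 29) is -18 mod 29 = 11.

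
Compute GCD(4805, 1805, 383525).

4805 = 5 · 31²; 1805 = 5 · 19²; 383525 = 5² · 23² · 29
gcd takes min exponent of each prime: 5 = 5

5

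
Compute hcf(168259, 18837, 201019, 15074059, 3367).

gcd(168259, 18837): 168259 = 8·18837 + 17563; 18837 = 1·17563 + 1274; 17563 = 13·1274 + 1001; 1274 = 1·1001 + 273; 1001 = 3·273 + 182; 273 = 1·182 + 91; 182 = 2·91 + 0 → 91
gcd(91, 201019): 201019 = 2209·91 + 0 → 91
gcd(91, 15074059): 15074059 = 165649·91 + 0 → 91
gcd(91, 3367): 3367 = 37·91 + 0 → 91

91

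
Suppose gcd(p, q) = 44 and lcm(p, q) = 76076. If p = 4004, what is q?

836

Using pq = gcd(p,q)·lcm(p,q) = 44·76076 = 3347344, we get q = 3347344/4004 = 836.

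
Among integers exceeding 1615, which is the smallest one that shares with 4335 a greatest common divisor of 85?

1700

gcd(k, 4335) = 85 forces 85 | k; write k = 85s. Then gcd(85s, 85·51) = 85·gcd(s, 51), so need gcd(s, 51) = 1.
85s > 1615 gives s ≥ 20. The least s ≥ 20 coprime to 51 is 20, so k = 85·20 = 1700.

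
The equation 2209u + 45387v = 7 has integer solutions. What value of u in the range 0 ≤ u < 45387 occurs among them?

15718

gcd(2209, 45387) = 1 (Euclid: 45387 = 20·2209 + 1207; 2209 = 1·1207 + 1002; 1207 = 1·1002 + 205; 1002 = 4·205 + 182; 205 = 1·182 + 23; 182 = 7·23 + 21; 23 = 1·21 + 2; 21 = 10·2 + 1; 2 = 2·1 + 0), and 1 | 7.
Extended Euclid: 2209·(21697) + 45387·(-1056) = 1. Scale by 7: u₀ = 151879.
General solution u = u₀ + 45387t; reducing mod 45387 gives u = 15718 (and v = -765).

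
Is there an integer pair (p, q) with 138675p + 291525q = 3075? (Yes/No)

Yes

By Bézout, 138675p + 291525q = 3075 has integer solutions iff gcd(138675, 291525) | 3075.
Euclid: 291525 = 2·138675 + 14175; 138675 = 9·14175 + 11100; 14175 = 1·11100 + 3075; 11100 = 3·3075 + 1875; 3075 = 1·1875 + 1200; 1875 = 1·1200 + 675; 1200 = 1·675 + 525; 675 = 1·525 + 150; 525 = 3·150 + 75; 150 = 2·75 + 0. gcd = 75; 3075 mod 75 = 0. Yes.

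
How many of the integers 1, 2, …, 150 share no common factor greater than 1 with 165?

165 = 3·5·11. Inclusion–exclusion on these primes:
150 − ⌊150/3⌋ − ⌊150/5⌋ − ⌊150/11⌋ + ⌊150/15⌋ + ⌊150/33⌋ + ⌊150/55⌋ − ⌊150/165⌋ = 73

73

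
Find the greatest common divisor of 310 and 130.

Euclid: 310 = 2·130 + 50; 130 = 2·50 + 30; 50 = 1·30 + 20; 30 = 1·20 + 10; 20 = 2·10 + 0. Last nonzero remainder: 10.

10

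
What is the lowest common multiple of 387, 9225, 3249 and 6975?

lcm(387, 9225) = 387·9225/gcd = 3570075/9 = 396675
lcm(396675, 3249) = 396675·3249/gcd = 1288797075/9 = 143199675
lcm(143199675, 6975) = 143199675·6975/gcd = 998817733125/225 = 4439189925

4439189925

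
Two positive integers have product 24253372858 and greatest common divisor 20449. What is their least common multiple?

Since gcd(u,v)·lcm(u,v) = uv, lcm = 24253372858/20449 = 1186042.

1186042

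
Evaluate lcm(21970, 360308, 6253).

66656980

lcm(21970, 360308) = 21970·360308/gcd = 7915966760/4394 = 1801540
lcm(1801540, 6253) = 1801540·6253/gcd = 11265029620/169 = 66656980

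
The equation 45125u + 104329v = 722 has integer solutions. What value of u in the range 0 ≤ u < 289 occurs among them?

Reduce mod 104329: 45125u ≡ 722 (mod 104329). With g = gcd(45125, 104329) = 361 dividing 722, divide through: 125u ≡ 2 (mod 289).
Since gcd(125, 289) = 1, u ≡ 2·(125)⁻¹ ≡ 74 (mod 289). Smallest non-negative: 74.

74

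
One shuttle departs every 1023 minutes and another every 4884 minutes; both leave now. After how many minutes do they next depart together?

151404

gcd first: 4884 = 4·1023 + 792; 1023 = 1·792 + 231; 792 = 3·231 + 99; 231 = 2·99 + 33; 99 = 3·33 + 0 → gcd = 33
lcm = 1023·4884/gcd = 4996332/33 = 151404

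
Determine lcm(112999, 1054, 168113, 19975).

lcm(112999, 1054) = 112999·1054/gcd = 119100946/17 = 7005938
lcm(7005938, 168113) = 7005938·168113/gcd = 1177789254994/527 = 2234894222
lcm(2234894222, 19975) = 2234894222·19975/gcd = 44642012084450/17 = 2626000710850

2626000710850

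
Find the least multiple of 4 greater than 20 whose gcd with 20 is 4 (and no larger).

20 = 4·5. Any k with gcd(k, 20) = 4 is a multiple of 4, say 4s, with s coprime to 5.
Need s > 20/4, so s ≥ 6. First s ≥ 6 with gcd(s, 5) = 1 is s = 6. Thus k = 4·6 = 24.

24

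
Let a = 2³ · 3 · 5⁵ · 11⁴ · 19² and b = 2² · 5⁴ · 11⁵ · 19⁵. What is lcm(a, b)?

29908366503675000

max exponent per prime: 2³ · 3 · 5⁵ · 11⁵ · 19⁵ = 29908366503675000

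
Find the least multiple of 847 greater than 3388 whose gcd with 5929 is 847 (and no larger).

gcd(m, 5929) = 847 forces 847 | m; write m = 847s. Then gcd(847s, 847·7) = 847·gcd(s, 7), so need gcd(s, 7) = 1.
847s > 3388 gives s ≥ 5. The least s ≥ 5 coprime to 7 is 5, so m = 847·5 = 4235.

4235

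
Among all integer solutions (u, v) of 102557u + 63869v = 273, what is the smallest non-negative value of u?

837

gcd(102557, 63869) = 13 (Euclid: 102557 = 1·63869 + 38688; 63869 = 1·38688 + 25181; 38688 = 1·25181 + 13507; 25181 = 1·13507 + 11674; 13507 = 1·11674 + 1833; 11674 = 6·1833 + 676; 1833 = 2·676 + 481; 676 = 1·481 + 195; 481 = 2·195 + 91; 195 = 2·91 + 13; 91 = 7·13 + 0), and 13 | 273.
Extended Euclid: 102557·(-662) + 63869·(1063) = 13. Scale by 21: u₀ = -13902.
General solution u = u₀ + 4913t; reducing mod 4913 gives u = 837 (and v = -1344).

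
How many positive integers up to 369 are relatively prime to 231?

192

231 = 3·7·11. Inclusion–exclusion on these primes:
369 − ⌊369/3⌋ − ⌊369/7⌋ − ⌊369/11⌋ + ⌊369/21⌋ + ⌊369/33⌋ + ⌊369/77⌋ − ⌊369/231⌋ = 192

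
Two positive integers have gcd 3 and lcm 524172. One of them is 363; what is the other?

4332

a·b = gcd·lcm = 3·524172 = 1572516, so b = 1572516/363 = 4332.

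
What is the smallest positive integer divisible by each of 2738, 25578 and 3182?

1505700126

2738 = 2 · 37²; 25578 = 2 · 3² · 7² · 29; 3182 = 2 · 37 · 43
lcm takes max exponent of each prime: 2 · 3² · 7² · 29 · 37² · 43 = 1505700126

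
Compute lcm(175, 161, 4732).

lcm(175, 161) = 175·161/gcd = 28175/7 = 4025
lcm(4025, 4732) = 4025·4732/gcd = 19046300/7 = 2720900

2720900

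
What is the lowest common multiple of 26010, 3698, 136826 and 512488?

455966244279720

lcm(26010, 3698) = 26010·3698/gcd = 96184980/2 = 48092490
lcm(48092490, 136826) = 48092490·136826/gcd = 6580303036740/3698 = 1779422130
lcm(1779422130, 512488) = 1779422130·512488/gcd = 911932488559440/2 = 455966244279720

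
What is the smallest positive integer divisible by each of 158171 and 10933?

133021811

gcd first: 158171 = 14·10933 + 5109; 10933 = 2·5109 + 715; 5109 = 7·715 + 104; 715 = 6·104 + 91; 104 = 1·91 + 13; 91 = 7·13 + 0 → gcd = 13
lcm = 158171·10933/gcd = 1729283543/13 = 133021811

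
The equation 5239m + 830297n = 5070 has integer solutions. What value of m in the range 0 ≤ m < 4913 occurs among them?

Reduce mod 830297: 5239m ≡ 5070 (mod 830297). With g = gcd(5239, 830297) = 169 dividing 5070, divide through: 31m ≡ 30 (mod 4913).
Since gcd(31, 4913) = 1, m ≡ 30·(31)⁻¹ ≡ 4597 (mod 4913). Smallest non-negative: 4597.

4597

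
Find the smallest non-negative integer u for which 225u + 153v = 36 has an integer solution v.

Euclid: 225 = 1·153 + 72; 153 = 2·72 + 9; 72 = 8·9 + 0 → gcd = 9; 36 = 9·4.
Back-substitution yields 225·(-2) + 153·(3) = 9, so one solution is u = -2·4 = -8, v = 3·4 = 12.
Solutions in u differ by 153/9 = 17; the one in [0, 17) is -8 mod 17 = 9.

9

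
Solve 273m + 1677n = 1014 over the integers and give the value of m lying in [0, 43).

16

gcd(273, 1677) = 39 (Euclid: 1677 = 6·273 + 39; 273 = 7·39 + 0), and 39 | 1014.
Extended Euclid: 273·(-6) + 1677·(1) = 39. Scale by 26: m₀ = -156.
General solution m = m₀ + 43t; reducing mod 43 gives m = 16 (and n = -2).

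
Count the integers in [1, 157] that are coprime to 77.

123

Prime factors of 77: 7, 11. Count integers ≤ 157 divisible by none of them.
By inclusion–exclusion: 157 − ⌊157/7⌋ − ⌊157/11⌋ + ⌊157/77⌋ = 123.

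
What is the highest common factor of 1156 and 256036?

Euclid: 256036 = 221·1156 + 560; 1156 = 2·560 + 36; 560 = 15·36 + 20; 36 = 1·20 + 16; 20 = 1·16 + 4; 16 = 4·4 + 0. Last nonzero remainder: 4.

4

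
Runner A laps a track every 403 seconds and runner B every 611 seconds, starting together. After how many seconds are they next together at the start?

gcd first: 611 = 1·403 + 208; 403 = 1·208 + 195; 208 = 1·195 + 13; 195 = 15·13 + 0 → gcd = 13
lcm = 403·611/gcd = 246233/13 = 18941

18941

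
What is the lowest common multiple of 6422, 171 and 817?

6422 = 2 · 13² · 19; 171 = 3² · 19; 817 = 19 · 43
lcm takes max exponent of each prime: 2 · 3² · 13² · 19 · 43 = 2485314

2485314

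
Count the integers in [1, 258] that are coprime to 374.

374 = 2·11·17. Inclusion–exclusion on these primes:
258 − ⌊258/2⌋ − ⌊258/11⌋ − ⌊258/17⌋ + ⌊258/22⌋ + ⌊258/34⌋ + ⌊258/187⌋ − ⌊258/374⌋ = 110

110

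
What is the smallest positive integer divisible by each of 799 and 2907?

799 = 17 · 47; 2907 = 3² · 17 · 19
max exponents: 3² · 17 · 19 · 47 = 136629

136629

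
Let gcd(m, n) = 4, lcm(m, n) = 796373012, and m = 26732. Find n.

119164

Using mn = gcd(m,n)·lcm(m,n) = 4·796373012 = 3185492048, we get n = 3185492048/26732 = 119164.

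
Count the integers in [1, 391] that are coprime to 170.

Prime factors of 170: 2, 5, 17. Count integers ≤ 391 divisible by none of them.
By inclusion–exclusion: 391 − ⌊391/2⌋ − ⌊391/5⌋ − ⌊391/17⌋ + ⌊391/10⌋ + ⌊391/34⌋ + ⌊391/85⌋ − ⌊391/170⌋ = 147.

147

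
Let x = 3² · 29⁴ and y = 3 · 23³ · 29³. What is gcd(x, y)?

73167

min exponent per shared prime: 3 · 29³ = 73167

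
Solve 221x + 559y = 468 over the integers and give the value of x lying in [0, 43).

gcd(221, 559) = 13 (Euclid: 559 = 2·221 + 117; 221 = 1·117 + 104; 117 = 1·104 + 13; 104 = 8·13 + 0), and 13 | 468.
Extended Euclid: 221·(-5) + 559·(2) = 13. Scale by 36: x₀ = -180.
General solution x = x₀ + 43t; reducing mod 43 gives x = 35 (and y = -13).

35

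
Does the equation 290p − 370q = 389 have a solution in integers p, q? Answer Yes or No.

No

gcd(290, 370): 370 = 1·290 + 80; 290 = 3·80 + 50; 80 = 1·50 + 30; 50 = 1·30 + 20; 30 = 1·20 + 10; 20 = 2·10 + 0 → 10
10 does not divide 389, so a solution does not exist.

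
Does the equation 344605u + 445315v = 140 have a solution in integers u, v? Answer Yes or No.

By Bézout, 344605u + 445315v = 140 has integer solutions iff gcd(344605, 445315) | 140.
Euclid: 445315 = 1·344605 + 100710; 344605 = 3·100710 + 42475; 100710 = 2·42475 + 15760; 42475 = 2·15760 + 10955; 15760 = 1·10955 + 4805; 10955 = 2·4805 + 1345; 4805 = 3·1345 + 770; 1345 = 1·770 + 575; 770 = 1·575 + 195; 575 = 2·195 + 185; 195 = 1·185 + 10; 185 = 18·10 + 5; 10 = 2·5 + 0. gcd = 5; 140 mod 5 = 0. Yes.

Yes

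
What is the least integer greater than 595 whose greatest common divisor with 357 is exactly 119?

357 = 119·3. Any a with gcd(a, 357) = 119 is a multiple of 119, say 119s, with s coprime to 3.
Need s > 595/119, so s ≥ 6. First s ≥ 6 with gcd(s, 3) = 1 is s = 7. Thus a = 119·7 = 833.

833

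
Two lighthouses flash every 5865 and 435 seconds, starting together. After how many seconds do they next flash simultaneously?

gcd first: 5865 = 13·435 + 210; 435 = 2·210 + 15; 210 = 14·15 + 0 → gcd = 15
lcm = 5865·435/gcd = 2551275/15 = 170085

170085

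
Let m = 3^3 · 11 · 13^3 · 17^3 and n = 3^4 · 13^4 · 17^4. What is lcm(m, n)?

max exponent per prime: 3^4 · 11 · 13^4 · 17^4 = 2125429963371

2125429963371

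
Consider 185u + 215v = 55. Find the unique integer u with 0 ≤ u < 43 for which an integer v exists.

34

Reduce mod 215: 185u ≡ 55 (mod 215). With g = gcd(185, 215) = 5 dividing 55, divide through: 37u ≡ 11 (mod 43).
Since gcd(37, 43) = 1, u ≡ 11·(37)⁻¹ ≡ 34 (mod 43). Smallest non-negative: 34.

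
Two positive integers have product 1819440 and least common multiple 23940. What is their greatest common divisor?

76

From gcd × lcm = ab: gcd = 1819440 / 23940 = 76.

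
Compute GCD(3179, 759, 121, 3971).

3179 = 11 · 17²; 759 = 3 · 11 · 23; 121 = 11²; 3971 = 11 · 19²
gcd takes min exponent of each prime: 11 = 11

11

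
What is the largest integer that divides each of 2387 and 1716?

Euclid: 2387 = 1·1716 + 671; 1716 = 2·671 + 374; 671 = 1·374 + 297; 374 = 1·297 + 77; 297 = 3·77 + 66; 77 = 1·66 + 11; 66 = 6·11 + 0. Last nonzero remainder: 11.

11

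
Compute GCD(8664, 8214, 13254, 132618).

gcd(8664, 8214): 8664 = 1·8214 + 450; 8214 = 18·450 + 114; 450 = 3·114 + 108; 114 = 1·108 + 6; 108 = 18·6 + 0 → 6
gcd(6, 13254): 13254 = 2209·6 + 0 → 6
gcd(6, 132618): 132618 = 22103·6 + 0 → 6

6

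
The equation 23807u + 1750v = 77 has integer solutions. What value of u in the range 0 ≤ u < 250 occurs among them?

111

Reduce mod 1750: 23807u ≡ 77 (mod 1750). With g = gcd(23807, 1750) = 7 dividing 77, divide through: 3401u ≡ 11 (mod 250).
Since gcd(3401, 250) = 1, u ≡ 11·(3401)⁻¹ ≡ 111 (mod 250). Smallest non-negative: 111.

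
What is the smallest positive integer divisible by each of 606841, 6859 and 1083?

lcm(606841, 6859) = 606841·6859/gcd = 4162322419/361 = 11529979
lcm(11529979, 1083) = 11529979·1083/gcd = 12486967257/361 = 34589937

34589937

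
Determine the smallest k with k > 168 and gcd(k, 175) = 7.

Multiples of 7 above 168: 7·25, 7·26, … . Need the cofactor coprime to 175/7 = 25.
Checking s = 25, 26, … the first with gcd(s, 25) = 1 is s = 26, giving 182.

182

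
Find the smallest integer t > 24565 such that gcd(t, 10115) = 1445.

26010

Multiples of 1445 above 24565: 1445·18, 1445·19, … . Need the cofactor coprime to 10115/1445 = 7.
Checking s = 18, 19, … the first with gcd(s, 7) = 1 is s = 18, giving 26010.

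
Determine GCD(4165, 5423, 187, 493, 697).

17

gcd(4165, 5423): 5423 = 1·4165 + 1258; 4165 = 3·1258 + 391; 1258 = 3·391 + 85; 391 = 4·85 + 51; 85 = 1·51 + 34; 51 = 1·34 + 17; 34 = 2·17 + 0 → 17
gcd(17, 187): 187 = 11·17 + 0 → 17
gcd(17, 493): 493 = 29·17 + 0 → 17
gcd(17, 697): 697 = 41·17 + 0 → 17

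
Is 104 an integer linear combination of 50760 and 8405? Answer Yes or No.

gcd(50760, 8405): 50760 = 6·8405 + 330; 8405 = 25·330 + 155; 330 = 2·155 + 20; 155 = 7·20 + 15; 20 = 1·15 + 5; 15 = 3·5 + 0 → 5
5 does not divide 104, so a solution does not exist.

No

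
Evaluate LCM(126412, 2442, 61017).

lcm(126412, 2442) = 126412·2442/gcd = 308698104/22 = 14031732
lcm(14031732, 61017) = 14031732·61017/gcd = 856174191444/33 = 25944672468

25944672468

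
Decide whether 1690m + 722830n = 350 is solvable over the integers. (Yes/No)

Yes

gcd(1690, 722830): 722830 = 427·1690 + 1200; 1690 = 1·1200 + 490; 1200 = 2·490 + 220; 490 = 2·220 + 50; 220 = 4·50 + 20; 50 = 2·20 + 10; 20 = 2·10 + 0 → 10
10 divides 350, so a solution exists.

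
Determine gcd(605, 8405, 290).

605 = 5 · 11²; 8405 = 5 · 41²; 290 = 2 · 5 · 29
gcd takes min exponent of each prime: 5 = 5

5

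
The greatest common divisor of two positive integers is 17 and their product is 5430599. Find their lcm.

319447

Since gcd(m,n)·lcm(m,n) = mn, lcm = 5430599/17 = 319447.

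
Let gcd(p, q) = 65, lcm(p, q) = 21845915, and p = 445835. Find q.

3185

p·q = gcd·lcm = 65·21845915 = 1419984475, so q = 1419984475/445835 = 3185.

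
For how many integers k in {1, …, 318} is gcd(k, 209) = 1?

275

Prime factors of 209: 11, 19. Count integers ≤ 318 divisible by none of them.
By inclusion–exclusion: 318 − ⌊318/11⌋ − ⌊318/19⌋ + ⌊318/209⌋ = 275.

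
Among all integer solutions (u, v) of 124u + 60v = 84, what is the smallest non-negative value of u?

Euclid: 124 = 2·60 + 4; 60 = 15·4 + 0 → gcd = 4; 84 = 4·21.
Back-substitution yields 124·(1) + 60·(-2) = 4, so one solution is u = 1·21 = 21, v = -2·21 = -42.
Solutions in u differ by 60/4 = 15; the one in [0, 15) is 21 mod 15 = 6.

6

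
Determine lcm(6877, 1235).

6877 = 13 · 23²; 1235 = 5 · 13 · 19
max exponents: 5 · 13 · 19 · 23² = 653315

653315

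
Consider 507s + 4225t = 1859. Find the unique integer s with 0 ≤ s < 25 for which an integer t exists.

Euclid: 4225 = 8·507 + 169; 507 = 3·169 + 0 → gcd = 169; 1859 = 169·11.
Back-substitution yields 507·(-8) + 4225·(1) = 169, so one solution is s = -8·11 = -88, t = 1·11 = 11.
Solutions in s differ by 4225/169 = 25; the one in [0, 25) is -88 mod 25 = 12.

12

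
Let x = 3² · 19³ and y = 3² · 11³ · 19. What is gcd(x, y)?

min exponent per shared prime: 3² · 19 = 171

171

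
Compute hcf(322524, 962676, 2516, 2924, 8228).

68

gcd(322524, 962676): 962676 = 2·322524 + 317628; 322524 = 1·317628 + 4896; 317628 = 64·4896 + 4284; 4896 = 1·4284 + 612; 4284 = 7·612 + 0 → 612
gcd(612, 2516): 2516 = 4·612 + 68; 612 = 9·68 + 0 → 68
gcd(68, 2924): 2924 = 43·68 + 0 → 68
gcd(68, 8228): 8228 = 121·68 + 0 → 68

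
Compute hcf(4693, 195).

4693 = 13 · 19²
195 = 3 · 5 · 13
Common: 13 = 13

13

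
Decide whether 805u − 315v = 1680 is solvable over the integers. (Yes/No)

By Bézout, 805u − 315v = 1680 has integer solutions iff gcd(805, 315) | 1680.
Euclid: 805 = 2·315 + 175; 315 = 1·175 + 140; 175 = 1·140 + 35; 140 = 4·35 + 0. gcd = 35; 1680 mod 35 = 0. Yes.

Yes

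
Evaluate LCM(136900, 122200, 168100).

281217515800

136900 = 2² · 5² · 37²; 122200 = 2³ · 5² · 13 · 47; 168100 = 2² · 5² · 41²
lcm takes max exponent of each prime: 2³ · 5² · 13 · 37² · 41² · 47 = 281217515800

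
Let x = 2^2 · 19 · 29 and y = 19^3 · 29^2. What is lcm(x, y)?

23073676

max exponent per prime: 2^2 · 19^3 · 29^2 = 23073676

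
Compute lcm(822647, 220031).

822647 = 7 · 17 · 31 · 223; 220031 = 7 · 17 · 43²
max exponents: 7 · 17 · 31 · 43² · 223 = 1521074303

1521074303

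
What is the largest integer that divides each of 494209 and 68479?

494209 = 19² · 37²
68479 = 31 · 47²
Common: 1 = 1

1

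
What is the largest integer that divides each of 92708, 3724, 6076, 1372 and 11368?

gcd(92708, 3724): 92708 = 24·3724 + 3332; 3724 = 1·3332 + 392; 3332 = 8·392 + 196; 392 = 2·196 + 0 → 196
gcd(196, 6076): 6076 = 31·196 + 0 → 196
gcd(196, 1372): 1372 = 7·196 + 0 → 196
gcd(196, 11368): 11368 = 58·196 + 0 → 196

196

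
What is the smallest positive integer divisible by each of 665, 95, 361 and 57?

37905

665 = 5 · 7 · 19; 95 = 5 · 19; 361 = 19²; 57 = 3 · 19
lcm takes max exponent of each prime: 3 · 5 · 7 · 19² = 37905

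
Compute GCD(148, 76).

4

148 = 2² · 37
76 = 2² · 19
Common: 2² = 4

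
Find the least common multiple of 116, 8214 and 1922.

116 = 2² · 29; 8214 = 2 · 3 · 37²; 1922 = 2 · 31²
lcm takes max exponent of each prime: 2² · 3 · 29 · 31² · 37² = 457831932

457831932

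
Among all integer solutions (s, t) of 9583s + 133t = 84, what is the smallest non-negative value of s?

12

Euclid: 9583 = 72·133 + 7; 133 = 19·7 + 0 → gcd = 7; 84 = 7·12.
Back-substitution yields 9583·(1) + 133·(-72) = 7, so one solution is s = 1·12 = 12, t = -72·12 = -864.
Solutions in s differ by 133/7 = 19; the one in [0, 19) is 12 mod 19 = 12.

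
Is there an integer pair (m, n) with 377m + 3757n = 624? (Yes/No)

By Bézout, 377m + 3757n = 624 has integer solutions iff gcd(377, 3757) | 624.
Euclid: 3757 = 9·377 + 364; 377 = 1·364 + 13; 364 = 28·13 + 0. gcd = 13; 624 mod 13 = 0. Yes.

Yes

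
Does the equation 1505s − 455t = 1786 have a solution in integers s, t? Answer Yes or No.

gcd(1505, 455): 1505 = 3·455 + 140; 455 = 3·140 + 35; 140 = 4·35 + 0 → 35
35 does not divide 1786, so a solution does not exist.

No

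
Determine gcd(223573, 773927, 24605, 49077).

gcd(223573, 773927): 773927 = 3·223573 + 103208; 223573 = 2·103208 + 17157; 103208 = 6·17157 + 266; 17157 = 64·266 + 133; 266 = 2·133 + 0 → 133
gcd(133, 24605): 24605 = 185·133 + 0 → 133
gcd(133, 49077): 49077 = 369·133 + 0 → 133

133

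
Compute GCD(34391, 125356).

7

34391 = 7 · 17³
125356 = 2² · 7 · 11² · 37
Common: 7 = 7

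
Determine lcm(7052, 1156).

7052 = 2² · 41 · 43; 1156 = 2² · 17²
max exponents: 2² · 17² · 41 · 43 = 2038028

2038028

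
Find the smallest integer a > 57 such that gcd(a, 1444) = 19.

95

1444 = 19·76. Any a with gcd(a, 1444) = 19 is a multiple of 19, say 19s, with s coprime to 76.
Need s > 57/19, so s ≥ 4. First s ≥ 4 with gcd(s, 76) = 1 is s = 5. Thus a = 19·5 = 95.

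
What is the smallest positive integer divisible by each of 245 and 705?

gcd first: 705 = 2·245 + 215; 245 = 1·215 + 30; 215 = 7·30 + 5; 30 = 6·5 + 0 → gcd = 5
lcm = 245·705/gcd = 172725/5 = 34545

34545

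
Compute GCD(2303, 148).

2303 = 7² · 47
148 = 2² · 37
Common: 1 = 1

1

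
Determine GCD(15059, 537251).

Euclid: 537251 = 35·15059 + 10186; 15059 = 1·10186 + 4873; 10186 = 2·4873 + 440; 4873 = 11·440 + 33; 440 = 13·33 + 11; 33 = 3·11 + 0. Last nonzero remainder: 11.

11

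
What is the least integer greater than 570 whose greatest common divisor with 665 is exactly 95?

760

Multiples of 95 above 570: 95·7, 95·8, … . Need the cofactor coprime to 665/95 = 7.
Checking s = 7, 8, … the first with gcd(s, 7) = 1 is s = 8, giving 760.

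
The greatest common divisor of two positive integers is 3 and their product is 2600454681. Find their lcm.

For any two positive integers, gcd × lcm equals their product. Hence lcm = 2600454681 / 3 = 866818227.

866818227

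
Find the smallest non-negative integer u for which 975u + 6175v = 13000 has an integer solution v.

Euclid: 6175 = 6·975 + 325; 975 = 3·325 + 0 → gcd = 325; 13000 = 325·40.
Back-substitution yields 975·(-6) + 6175·(1) = 325, so one solution is u = -6·40 = -240, v = 1·40 = 40.
Solutions in u differ by 6175/325 = 19; the one in [0, 19) is -240 mod 19 = 7.

7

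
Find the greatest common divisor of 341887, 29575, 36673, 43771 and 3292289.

gcd(341887, 29575): 341887 = 11·29575 + 16562; 29575 = 1·16562 + 13013; 16562 = 1·13013 + 3549; 13013 = 3·3549 + 2366; 3549 = 1·2366 + 1183; 2366 = 2·1183 + 0 → 1183
gcd(1183, 36673): 36673 = 31·1183 + 0 → 1183
gcd(1183, 43771): 43771 = 37·1183 + 0 → 1183
gcd(1183, 3292289): 3292289 = 2783·1183 + 0 → 1183

1183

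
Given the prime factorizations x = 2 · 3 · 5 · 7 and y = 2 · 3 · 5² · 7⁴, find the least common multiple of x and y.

max exponent per prime: 2 · 3 · 5² · 7⁴ = 360150

360150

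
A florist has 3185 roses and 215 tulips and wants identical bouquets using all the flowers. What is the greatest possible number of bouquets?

5

3185 = 5 · 7² · 13
215 = 5 · 43
Common: 5 = 5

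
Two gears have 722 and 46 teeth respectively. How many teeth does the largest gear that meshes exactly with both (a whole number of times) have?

Euclid: 722 = 15·46 + 32; 46 = 1·32 + 14; 32 = 2·14 + 4; 14 = 3·4 + 2; 4 = 2·2 + 0. Last nonzero remainder: 2.

2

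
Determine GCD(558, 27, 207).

9

gcd(558, 27): 558 = 20·27 + 18; 27 = 1·18 + 9; 18 = 2·9 + 0 → 9
gcd(9, 207): 207 = 23·9 + 0 → 9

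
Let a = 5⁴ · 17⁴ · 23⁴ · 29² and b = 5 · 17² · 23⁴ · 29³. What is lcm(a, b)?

max exponent per prime: 5⁴ · 17⁴ · 23⁴ · 29³ = 356271465829143125

356271465829143125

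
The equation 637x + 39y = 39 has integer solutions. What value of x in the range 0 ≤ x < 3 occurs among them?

gcd(637, 39) = 13 (Euclid: 637 = 16·39 + 13; 39 = 3·13 + 0), and 13 | 39.
Extended Euclid: 637·(1) + 39·(-16) = 13. Scale by 3: x₀ = 3.
General solution x = x₀ + 3t; reducing mod 3 gives x = 0 (and y = 1).

0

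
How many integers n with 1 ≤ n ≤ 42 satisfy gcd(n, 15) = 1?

Prime factors of 15: 3, 5. Count integers ≤ 42 divisible by none of them.
By inclusion–exclusion: 42 − ⌊42/3⌋ − ⌊42/5⌋ + ⌊42/15⌋ = 22.

22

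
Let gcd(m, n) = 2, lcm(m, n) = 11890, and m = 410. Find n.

58

Using mn = gcd(m,n)·lcm(m,n) = 2·11890 = 23780, we get n = 23780/410 = 58.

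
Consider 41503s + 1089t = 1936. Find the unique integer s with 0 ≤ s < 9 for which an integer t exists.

7

Reduce mod 1089: 41503s ≡ 1936 (mod 1089). With g = gcd(41503, 1089) = 121 dividing 1936, divide through: 343s ≡ 16 (mod 9).
Since gcd(343, 9) = 1, s ≡ 16·(343)⁻¹ ≡ 7 (mod 9). Smallest non-negative: 7.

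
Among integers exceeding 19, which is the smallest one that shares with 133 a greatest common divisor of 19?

133 = 19·7. Any t with gcd(t, 133) = 19 is a multiple of 19, say 19s, with s coprime to 7.
Need s > 19/19, so s ≥ 2. First s ≥ 2 with gcd(s, 7) = 1 is s = 2. Thus t = 19·2 = 38.

38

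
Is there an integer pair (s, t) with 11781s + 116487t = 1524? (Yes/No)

No

By Bézout, 11781s + 116487t = 1524 has integer solutions iff gcd(11781, 116487) | 1524.
Euclid: 116487 = 9·11781 + 10458; 11781 = 1·10458 + 1323; 10458 = 7·1323 + 1197; 1323 = 1·1197 + 126; 1197 = 9·126 + 63; 126 = 2·63 + 0. gcd = 63; 1524 mod 63 = 12. No.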